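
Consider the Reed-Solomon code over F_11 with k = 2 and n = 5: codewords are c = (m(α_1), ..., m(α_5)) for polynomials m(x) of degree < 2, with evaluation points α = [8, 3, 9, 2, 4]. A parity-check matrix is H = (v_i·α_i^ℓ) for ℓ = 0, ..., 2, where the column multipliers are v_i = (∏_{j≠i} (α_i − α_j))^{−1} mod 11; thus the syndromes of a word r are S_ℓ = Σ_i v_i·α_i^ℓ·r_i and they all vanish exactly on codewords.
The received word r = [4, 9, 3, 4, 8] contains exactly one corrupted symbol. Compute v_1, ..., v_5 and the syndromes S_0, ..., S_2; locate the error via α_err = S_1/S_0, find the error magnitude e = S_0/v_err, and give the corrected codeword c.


S = (7, 3, 6), error at position 4, error magnitude e = 5, c = [4, 9, 3, 10, 8].

Step 1: column multipliers v_i = (∏_{j≠i}(α_i − α_j))^{−1} mod 11.
  i = 1 (α = 8): (8−3)(8−9)(8−2)(8−4) = 5·(−1)·6·4 = −120 ≡ 1, so v_1 = 1^{−1} = 1 (mod 11).
  i = 2 (α = 3): (3−8)(3−9)(3−2)(3−4) = (−5)·(−6)·1·(−1) = −30 ≡ 3, so v_2 = 3^{−1} = 4 (mod 11).
  i = 3 (α = 9): (9−8)(9−3)(9−2)(9−4) = 1·6·7·5 = 210 ≡ 1, so v_3 = 1^{−1} = 1 (mod 11).
  i = 4 (α = 2): (2−8)(2−3)(2−9)(2−4) = (−6)·(−1)·(−7)·(−2) = 84 ≡ 7, so v_4 = 7^{−1} = 8 (mod 11).
  i = 5 (α = 4): (4−8)(4−3)(4−9)(4−2) = (−4)·1·(−5)·2 = 40 ≡ 7, so v_5 = 7^{−1} = 8 (mod 11).
  v = [1, 4, 1, 8, 8].
Step 2: syndromes of r = [4, 9, 3, 4, 8] (all sums mod 11).
  S_0 = Σ v_i r_i = 1·4 + 4·9 + 1·3 + 8·4 + 8·8 = 139 ≡ 7.
  S_1 = Σ v_i α_i r_i = 1·8·4 + 4·3·9 + 1·9·3 + 8·2·4 + 8·4·8 = 487 ≡ 3.
  α_i^2 mod 11 = [9, 9, 4, 4, 5].
  S_2 = Σ v_i α_i^2 r_i = 1·9·4 + 4·9·9 + 1·4·3 + 8·4·4 + 8·5·8 = 820 ≡ 6.
  S = (7, 3, 6) ≠ 0, so r is not a codeword (an error is present).
Step 3: locate the error. For a single error e at position i, S_ℓ = v_i·e·α_i^ℓ, so α_err = S_1/S_0.
  S_0^{−1} = 7^{−1} = 8 (mod 11), so α_err = 3·8 = 24 ≡ 2 = α_4. Error position i = 4.
  Consistency check: S_2/S_1 = 6·4 = 24 ≡ 2 = α_err ✓ (single-error assumption holds).
Step 4: error magnitude e = S_0/v_4 = S_0·∏_{j≠4}(α_4 − α_j) = 7·7 = 49 ≡ 5 (mod 11).
Step 5: correct position 4: c_4 = r_4 − e = 4 − 5 ≡ 10 (mod 11). Hence c = [4, 9, 3, 10, 8].
  Check: interpolating c through the α_i gives m(x) = 1 + 10·x (degree < 2) with m(α_i) = c_i for every i, so c is indeed a codeword.


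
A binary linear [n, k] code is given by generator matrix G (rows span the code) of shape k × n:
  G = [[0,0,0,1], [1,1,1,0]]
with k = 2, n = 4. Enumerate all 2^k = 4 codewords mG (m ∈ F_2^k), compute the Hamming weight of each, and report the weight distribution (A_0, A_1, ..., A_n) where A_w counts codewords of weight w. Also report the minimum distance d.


Weight distribution: A_0 = 1, A_1 = 1, A_3 = 1, A_4 = 1. Minimum distance d = 1.

Enumerate all 2^2 = 4 messages m ∈ F_2^2.
For each, compute codeword c = mG in F_2^4, then tally its weight.
  m = 00 → c = 0000, weight = 0.
  m = 10 → c = 0001, weight = 1.
  m = 01 → c = 1110, weight = 3.
  m = 11 → c = 1111, weight = 4.
Tally weights:
  weight 0: 1 codewords.
  weight 1: 1 codewords.
  weight 3: 1 codewords.
  weight 4: 1 codewords.
Minimum distance d = smallest w > 0 with A_w > 0 = 1.
Sanity: Σ A_w = 4 = 2^2 = 4 ✓.


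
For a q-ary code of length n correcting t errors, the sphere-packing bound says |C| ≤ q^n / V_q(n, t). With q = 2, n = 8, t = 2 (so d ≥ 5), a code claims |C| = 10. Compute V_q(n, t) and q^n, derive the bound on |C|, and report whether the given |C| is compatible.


V_q(n, t) = 37, q^n = 256, Hamming bound = 6, |C| = 10 > bound (violated).

Step 1: Compute V_q(n, t) = Σ_{j=0}^2 C(n, j) (q−1)^j.
  j = 0: C(8,0)·(1)^0 = 1·1 = 1.
  j = 1: C(8,1)·(1)^1 = 8·1 = 8.
  j = 2: C(8,2)·(1)^2 = 28·1 = 28.
  V_q(n, t) = 1 + 8 + 28 = 37.
Step 2: q^n = 2^8 = 256.
Step 3: Hamming bound ⌊q^n / V_q(n,t)⌋ = ⌊256/37⌋ = 6.
Step 4: Compare |C| = 10 to 6: violated.
The claimed |C| lies above the Hamming bound, so no 2-ary code of length 8 with d ≥ 5 can have 10 codewords.


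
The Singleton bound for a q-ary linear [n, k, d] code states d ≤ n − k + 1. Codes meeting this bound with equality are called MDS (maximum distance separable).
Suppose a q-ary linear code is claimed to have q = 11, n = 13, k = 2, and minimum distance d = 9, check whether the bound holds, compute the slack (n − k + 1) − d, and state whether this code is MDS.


Singleton RHS = n − k + 1 = 12, slack = 3, bound satisfied, not MDS.

Singleton bound: d ≤ n − k + 1.
Here n = 13, k = 2, so n − k + 1 = 12.
Given d = 9, check d ≤ 12: YES.
Slack = (n − k + 1) − d = 3.
The code is NOT MDS (slack = 3 > 0).
Description: the claimed parameters are [13, 2, 9]_11; such a code would be non-MDS.


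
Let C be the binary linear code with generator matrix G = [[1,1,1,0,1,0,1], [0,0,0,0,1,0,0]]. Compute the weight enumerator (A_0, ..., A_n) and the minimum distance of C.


Weight distribution: A_0 = 1, A_1 = 1, A_4 = 1, A_5 = 1. Minimum distance d = 1.

Enumerate all 2^2 = 4 messages m ∈ F_2^2.
For each, compute codeword c = mG in F_2^7, then tally its weight.
  m = 00 → c = 0000000, weight = 0.
  m = 10 → c = 1110101, weight = 5.
  m = 01 → c = 0000100, weight = 1.
  m = 11 → c = 1110001, weight = 4.
Tally weights:
  weight 0: 1 codewords.
  weight 1: 1 codewords.
  weight 4: 1 codewords.
  weight 5: 1 codewords.
Minimum distance d = smallest w > 0 with A_w > 0 = 1.
Sanity: Σ A_w = 4 = 2^2 = 4 ✓.


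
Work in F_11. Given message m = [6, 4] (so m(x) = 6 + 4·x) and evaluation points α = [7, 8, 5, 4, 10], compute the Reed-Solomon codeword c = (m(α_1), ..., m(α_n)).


c = [1, 5, 4, 0, 2]

Message polynomial: m(x) = 6 + 4·x (mod 11).
For each evaluation point α_i, compute m(α_i) mod 11:
  α_1 = 7: Horner steps 4 → 1, so m(7) = 1.
  α_2 = 8: Horner steps 4 → 5, so m(8) = 5.
  α_3 = 5: Horner steps 4 → 4, so m(5) = 4.
  α_4 = 4: Horner steps 4 → 0, so m(4) = 0.
  α_5 = 10: Horner steps 4 → 2, so m(10) = 2.
Codeword c = [1, 5, 4, 0, 2] ∈ F_11^5.


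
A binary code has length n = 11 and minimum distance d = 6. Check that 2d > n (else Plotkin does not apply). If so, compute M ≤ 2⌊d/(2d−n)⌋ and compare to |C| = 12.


Plotkin bound M ≤ 12; given |C| = 12 ≤ bound (satisfied).

Check applicability: 2d = 12, n = 11.
2d − n = 1 > 0, so Plotkin applies.
Compute d/(2d−n) = 6/1 ≈ 6.0000.
⌊d/(2d−n)⌋ = 6.
Plotkin bound: M ≤ 2·6 = 12.
Given |C| = 12, check: satisfied.
This |C| is at the Plotkin bound.


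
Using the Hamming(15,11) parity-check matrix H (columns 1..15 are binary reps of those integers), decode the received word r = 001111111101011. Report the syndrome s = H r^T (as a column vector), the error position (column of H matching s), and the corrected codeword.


s = (0, 1, 0, 1)^T, error position = 5, corrected codeword c = 001101111101011

Compute s = H r^T mod 2 one row at a time:
  s_1 = 1 + 1 + 1 + 0 + 1 + 0 + 1 + 1 = 6 ≡ 0 (mod 2).
  s_2 = 1 + 1 + 1 + 1 + 1 + 0 + 1 + 1 = 7 ≡ 1 (mod 2).
  s_3 = 0 + 1 + 1 + 1 + 1 + 0 + 1 + 1 = 6 ≡ 0 (mod 2).
  s_4 = 0 + 1 + 1 + 1 + 1 + 0 + 0 + 1 = 5 ≡ 1 (mod 2).
s = (0, 1, 0, 1)^T — this equals column 5 of H (binary 0101), so error is at position 5.
Correct: flip bit 5 of r = 001111111101011 to get c = 001101111101011.


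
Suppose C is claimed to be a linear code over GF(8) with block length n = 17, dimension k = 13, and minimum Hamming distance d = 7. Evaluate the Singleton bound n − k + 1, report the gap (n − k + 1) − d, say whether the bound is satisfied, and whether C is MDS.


Singleton RHS = n − k + 1 = 5, slack = -2, bound violated (no such code; not MDS).

Singleton bound: d ≤ n − k + 1.
Here n = 17, k = 13, so n − k + 1 = 5.
Given d = 7, check d ≤ 5: NO.
Slack = (n − k + 1) − d = -2.
The slack is negative: d = 7 exceeds n − k + 1 = 5 by 2, so the Singleton bound is violated and no linear [17, 13, 7]_8 code can exist. In particular it is not MDS (MDS requires d = n − k + 1 exactly).
Description: the claimed parameters are [17, 13, 7]_8; such a code would be impossible (violates the Singleton bound).


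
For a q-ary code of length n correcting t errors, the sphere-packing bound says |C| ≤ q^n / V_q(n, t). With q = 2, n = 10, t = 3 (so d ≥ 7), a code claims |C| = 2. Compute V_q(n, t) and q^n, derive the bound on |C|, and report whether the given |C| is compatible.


V_q(n, t) = 176, q^n = 1024, Hamming bound = 5, |C| = 2 ≤ bound (satisfied).

Step 1: Compute V_q(n, t) = Σ_{j=0}^3 C(n, j) (q−1)^j.
  j = 0: C(10,0)·(1)^0 = 1·1 = 1.
  j = 1: C(10,1)·(1)^1 = 10·1 = 10.
  j = 2: C(10,2)·(1)^2 = 45·1 = 45.
  j = 3: C(10,3)·(1)^3 = 120·1 = 120.
  V_q(n, t) = 1 + 10 + 45 + 120 = 176.
Step 2: q^n = 2^10 = 1024.
Step 3: Hamming bound ⌊q^n / V_q(n,t)⌋ = ⌊1024/176⌋ = 5.
Step 4: Compare |C| = 2 to 5: satisfied.
The claimed |C| lies below the Hamming bound.


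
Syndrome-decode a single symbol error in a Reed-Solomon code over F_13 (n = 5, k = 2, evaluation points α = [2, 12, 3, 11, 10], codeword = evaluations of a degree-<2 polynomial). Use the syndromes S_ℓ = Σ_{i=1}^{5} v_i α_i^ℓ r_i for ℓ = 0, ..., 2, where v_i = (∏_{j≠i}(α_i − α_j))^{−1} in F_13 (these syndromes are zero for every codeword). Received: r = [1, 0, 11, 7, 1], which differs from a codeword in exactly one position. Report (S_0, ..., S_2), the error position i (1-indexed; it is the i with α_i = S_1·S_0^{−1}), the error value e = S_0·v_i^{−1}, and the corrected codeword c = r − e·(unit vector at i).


S = (7, 1, 2), error at position 1, error magnitude e = 9, c = [5, 0, 11, 7, 1].

Step 1: column multipliers v_i = (∏_{j≠i}(α_i − α_j))^{−1} mod 13.
  i = 1 (α = 2): (2−12)(2−3)(2−11)(2−10) = (−10)·(−1)·(−9)·(−8) = 720 ≡ 5, so v_1 = 5^{−1} = 8 (mod 13).
  i = 2 (α = 12): (12−2)(12−3)(12−11)(12−10) = 10·9·1·2 = 180 ≡ 11, so v_2 = 11^{−1} = 6 (mod 13).
  i = 3 (α = 3): (3−2)(3−12)(3−11)(3−10) = 1·(−9)·(−8)·(−7) = −504 ≡ 3, so v_3 = 3^{−1} = 9 (mod 13).
  i = 4 (α = 11): (11−2)(11−12)(11−3)(11−10) = 9·(−1)·8·1 = −72 ≡ 6, so v_4 = 6^{−1} = 11 (mod 13).
  i = 5 (α = 10): (10−2)(10−12)(10−3)(10−11) = 8·(−2)·7·(−1) = 112 ≡ 8, so v_5 = 8^{−1} = 5 (mod 13).
  v = [8, 6, 9, 11, 5].
Step 2: syndromes of r = [1, 0, 11, 7, 1] (all sums mod 13).
  S_0 = Σ v_i r_i = 8·1 + 6·0 + 9·11 + 11·7 + 5·1 = 189 ≡ 7.
  S_1 = Σ v_i α_i r_i = 8·2·1 + 6·12·0 + 9·3·11 + 11·11·7 + 5·10·1 = 1210 ≡ 1.
  α_i^2 mod 13 = [4, 1, 9, 4, 9].
  S_2 = Σ v_i α_i^2 r_i = 8·4·1 + 6·1·0 + 9·9·11 + 11·4·7 + 5·9·1 = 1276 ≡ 2.
  S = (7, 1, 2) ≠ 0, so r is not a codeword (an error is present).
Step 3: locate the error. For a single error e at position i, S_ℓ = v_i·e·α_i^ℓ, so α_err = S_1/S_0.
  S_0^{−1} = 7^{−1} = 2 (mod 13), so α_err = 1·2 = 2 ≡ 2 = α_1. Error position i = 1.
  Consistency check: S_2/S_1 = 2·1 = 2 ≡ 2 = α_err ✓ (single-error assumption holds).
Step 4: error magnitude e = S_0/v_1 = S_0·∏_{j≠1}(α_1 − α_j) = 7·5 = 35 ≡ 9 (mod 13).
Step 5: correct position 1: c_1 = r_1 − e = 1 − 9 ≡ 5 (mod 13). Hence c = [5, 0, 11, 7, 1].
  Check: interpolating c through the α_i gives m(x) = 6 + 6·x (degree < 2) with m(α_i) = c_i for every i, so c is indeed a codeword.


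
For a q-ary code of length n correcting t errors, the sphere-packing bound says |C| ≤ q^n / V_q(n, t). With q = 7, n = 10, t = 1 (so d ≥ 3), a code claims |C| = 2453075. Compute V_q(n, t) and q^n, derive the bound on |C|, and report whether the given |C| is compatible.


V_q(n, t) = 61, q^n = 282475249, Hamming bound = 4630741, |C| = 2453075 ≤ bound (satisfied).

Step 1: Compute V_q(n, t) = Σ_{j=0}^1 C(n, j) (q−1)^j.
  j = 0: C(10,0)·(6)^0 = 1·1 = 1.
  j = 1: C(10,1)·(6)^1 = 10·6 = 60.
  V_q(n, t) = 1 + 60 = 61.
Step 2: q^n = 7^10 = 282475249.
Step 3: Hamming bound ⌊q^n / V_q(n,t)⌋ = ⌊282475249/61⌋ = 4630741.
Step 4: Compare |C| = 2453075 to 4630741: satisfied.
The claimed |C| lies below the Hamming bound.


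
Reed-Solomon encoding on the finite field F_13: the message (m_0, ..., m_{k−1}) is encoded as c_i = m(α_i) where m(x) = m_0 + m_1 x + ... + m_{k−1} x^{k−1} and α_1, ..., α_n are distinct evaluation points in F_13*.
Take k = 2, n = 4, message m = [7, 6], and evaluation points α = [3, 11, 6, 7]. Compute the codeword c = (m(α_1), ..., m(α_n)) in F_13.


c = [12, 8, 4, 10]

Message polynomial: m(x) = 7 + 6·x (mod 13).
For each evaluation point α_i, compute m(α_i) mod 13:
  α_1 = 3: Horner steps 6 → 12, so m(3) = 12.
  α_2 = 11: Horner steps 6 → 8, so m(11) = 8.
  α_3 = 6: Horner steps 6 → 4, so m(6) = 4.
  α_4 = 7: Horner steps 6 → 10, so m(7) = 10.
Codeword c = [12, 8, 4, 10] ∈ F_13^4.


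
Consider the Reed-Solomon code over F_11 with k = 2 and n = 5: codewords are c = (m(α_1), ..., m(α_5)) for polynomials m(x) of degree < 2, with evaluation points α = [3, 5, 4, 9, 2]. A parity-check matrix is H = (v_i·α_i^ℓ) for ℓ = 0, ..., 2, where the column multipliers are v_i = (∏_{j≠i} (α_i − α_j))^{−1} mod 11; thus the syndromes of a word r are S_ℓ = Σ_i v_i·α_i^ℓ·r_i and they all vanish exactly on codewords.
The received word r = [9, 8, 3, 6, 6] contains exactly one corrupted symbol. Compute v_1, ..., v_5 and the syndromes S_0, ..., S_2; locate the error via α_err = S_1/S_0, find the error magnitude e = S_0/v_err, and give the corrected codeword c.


S = (10, 9, 7), error at position 5, error magnitude e = 2, c = [9, 8, 3, 6, 4].

Step 1: column multipliers v_i = (∏_{j≠i}(α_i − α_j))^{−1} mod 11.
  i = 1 (α = 3): (3−5)(3−4)(3−9)(3−2) = (−2)·(−1)·(−6)·1 = −12 ≡ 10, so v_1 = 10^{−1} = 10 (mod 11).
  i = 2 (α = 5): (5−3)(5−4)(5−9)(5−2) = 2·1·(−4)·3 = −24 ≡ 9, so v_2 = 9^{−1} = 5 (mod 11).
  i = 3 (α = 4): (4−3)(4−5)(4−9)(4−2) = 1·(−1)·(−5)·2 = 10 ≡ 10, so v_3 = 10^{−1} = 10 (mod 11).
  i = 4 (α = 9): (9−3)(9−5)(9−4)(9−2) = 6·4·5·7 = 840 ≡ 4, so v_4 = 4^{−1} = 3 (mod 11).
  i = 5 (α = 2): (2−3)(2−5)(2−4)(2−9) = (−1)·(−3)·(−2)·(−7) = 42 ≡ 9, so v_5 = 9^{−1} = 5 (mod 11).
  v = [10, 5, 10, 3, 5].
Step 2: syndromes of r = [9, 8, 3, 6, 6] (all sums mod 11).
  S_0 = Σ v_i r_i = 10·9 + 5·8 + 10·3 + 3·6 + 5·6 = 208 ≡ 10.
  S_1 = Σ v_i α_i r_i = 10·3·9 + 5·5·8 + 10·4·3 + 3·9·6 + 5·2·6 = 812 ≡ 9.
  α_i^2 mod 11 = [9, 3, 5, 4, 4].
  S_2 = Σ v_i α_i^2 r_i = 10·9·9 + 5·3·8 + 10·5·3 + 3·4·6 + 5·4·6 = 1272 ≡ 7.
  S = (10, 9, 7) ≠ 0, so r is not a codeword (an error is present).
Step 3: locate the error. For a single error e at position i, S_ℓ = v_i·e·α_i^ℓ, so α_err = S_1/S_0.
  S_0^{−1} = 10^{−1} = 10 (mod 11), so α_err = 9·10 = 90 ≡ 2 = α_5. Error position i = 5.
  Consistency check: S_2/S_1 = 7·5 = 35 ≡ 2 = α_err ✓ (single-error assumption holds).
Step 4: error magnitude e = S_0/v_5 = S_0·∏_{j≠5}(α_5 − α_j) = 10·9 = 90 ≡ 2 (mod 11).
Step 5: correct position 5: c_5 = r_5 − e = 6 − 2 ≡ 4 (mod 11). Hence c = [9, 8, 3, 6, 4].
  Check: interpolating c through the α_i gives m(x) = 5 + 5·x (degree < 2) with m(α_i) = c_i for every i, so c is indeed a codeword.


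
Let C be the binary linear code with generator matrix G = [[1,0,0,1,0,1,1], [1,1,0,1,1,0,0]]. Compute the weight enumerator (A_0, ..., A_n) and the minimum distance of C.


Weight distribution: A_0 = 1, A_4 = 3. Minimum distance d = 4.

Enumerate all 2^2 = 4 messages m ∈ F_2^2.
For each, compute codeword c = mG in F_2^7, then tally its weight.
  m = 00 → c = 0000000, weight = 0.
  m = 10 → c = 1001011, weight = 4.
  m = 01 → c = 1101100, weight = 4.
  m = 11 → c = 0100111, weight = 4.
Tally weights:
  weight 0: 1 codewords.
  weight 4: 3 codewords.
Minimum distance d = smallest w > 0 with A_w > 0 = 4.
Sanity: Σ A_w = 4 = 2^2 = 4 ✓.


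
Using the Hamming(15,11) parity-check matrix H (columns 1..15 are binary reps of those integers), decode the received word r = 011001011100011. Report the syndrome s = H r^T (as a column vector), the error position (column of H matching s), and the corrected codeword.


s = (1, 1, 0, 1)^T, error position = 13, corrected codeword c = 011001011100111

Compute s = H r^T mod 2 one row at a time:
  s_1 = 1 + 1 + 1 + 0 + 0 + 0 + 1 + 1 = 5 ≡ 1 (mod 2).
  s_2 = 0 + 0 + 1 + 0 + 0 + 0 + 1 + 1 = 3 ≡ 1 (mod 2).
  s_3 = 1 + 1 + 1 + 0 + 1 + 0 + 1 + 1 = 6 ≡ 0 (mod 2).
  s_4 = 0 + 1 + 0 + 0 + 1 + 0 + 0 + 1 = 3 ≡ 1 (mod 2).
s = (1, 1, 0, 1)^T — this equals column 13 of H (binary 1101), so error is at position 13.
Correct: flip bit 13 of r = 011001011100011 to get c = 011001011100111.


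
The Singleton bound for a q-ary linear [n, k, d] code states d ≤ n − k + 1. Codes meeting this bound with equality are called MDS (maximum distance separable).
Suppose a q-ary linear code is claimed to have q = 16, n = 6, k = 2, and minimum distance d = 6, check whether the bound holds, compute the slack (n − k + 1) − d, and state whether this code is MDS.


Singleton RHS = n − k + 1 = 5, slack = -1, bound violated (no such code; not MDS).

Singleton bound: d ≤ n − k + 1.
Here n = 6, k = 2, so n − k + 1 = 5.
Given d = 6, check d ≤ 5: NO.
Slack = (n − k + 1) − d = -1.
The slack is negative: d = 6 exceeds n − k + 1 = 5 by 1, so the Singleton bound is violated and no linear [6, 2, 6]_16 code can exist. In particular it is not MDS (MDS requires d = n − k + 1 exactly).
Description: the claimed parameters are [6, 2, 6]_16; such a code would be impossible (violates the Singleton bound).


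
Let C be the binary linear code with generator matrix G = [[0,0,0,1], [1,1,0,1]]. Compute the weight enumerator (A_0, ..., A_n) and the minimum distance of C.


Weight distribution: A_0 = 1, A_1 = 1, A_2 = 1, A_3 = 1. Minimum distance d = 1.

Enumerate all 2^2 = 4 messages m ∈ F_2^2.
For each, compute codeword c = mG in F_2^4, then tally its weight.
  m = 00 → c = 0000, weight = 0.
  m = 10 → c = 0001, weight = 1.
  m = 01 → c = 1101, weight = 3.
  m = 11 → c = 1100, weight = 2.
Tally weights:
  weight 0: 1 codewords.
  weight 1: 1 codewords.
  weight 2: 1 codewords.
  weight 3: 1 codewords.
Minimum distance d = smallest w > 0 with A_w > 0 = 1.
Sanity: Σ A_w = 4 = 2^2 = 4 ✓.


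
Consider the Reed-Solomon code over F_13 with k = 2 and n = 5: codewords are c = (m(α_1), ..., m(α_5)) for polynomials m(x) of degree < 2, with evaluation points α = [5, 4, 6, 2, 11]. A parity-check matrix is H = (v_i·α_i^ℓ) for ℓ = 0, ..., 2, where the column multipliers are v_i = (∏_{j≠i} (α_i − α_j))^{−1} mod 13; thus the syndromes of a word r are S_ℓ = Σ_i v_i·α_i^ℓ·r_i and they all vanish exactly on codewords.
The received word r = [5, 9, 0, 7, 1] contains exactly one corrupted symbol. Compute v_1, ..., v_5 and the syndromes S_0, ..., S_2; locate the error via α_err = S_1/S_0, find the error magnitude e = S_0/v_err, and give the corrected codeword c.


S = (7, 2, 8), error at position 2, error magnitude e = 12, c = [5, 10, 0, 7, 1].

Step 1: column multipliers v_i = (∏_{j≠i}(α_i − α_j))^{−1} mod 13.
  i = 1 (α = 5): (5−4)(5−6)(5−2)(5−11) = 1·(−1)·3·(−6) = 18 ≡ 5, so v_1 = 5^{−1} = 8 (mod 13).
  i = 2 (α = 4): (4−5)(4−6)(4−2)(4−11) = (−1)·(−2)·2·(−7) = −28 ≡ 11, so v_2 = 11^{−1} = 6 (mod 13).
  i = 3 (α = 6): (6−5)(6−4)(6−2)(6−11) = 1·2·4·(−5) = −40 ≡ 12, so v_3 = 12^{−1} = 12 (mod 13).
  i = 4 (α = 2): (2−5)(2−4)(2−6)(2−11) = (−3)·(−2)·(−4)·(−9) = 216 ≡ 8, so v_4 = 8^{−1} = 5 (mod 13).
  i = 5 (α = 11): (11−5)(11−4)(11−6)(11−2) = 6·7·5·9 = 1890 ≡ 5, so v_5 = 5^{−1} = 8 (mod 13).
  v = [8, 6, 12, 5, 8].
Step 2: syndromes of r = [5, 9, 0, 7, 1] (all sums mod 13).
  S_0 = Σ v_i r_i = 8·5 + 6·9 + 12·0 + 5·7 + 8·1 = 137 ≡ 7.
  S_1 = Σ v_i α_i r_i = 8·5·5 + 6·4·9 + 12·6·0 + 5·2·7 + 8·11·1 = 574 ≡ 2.
  α_i^2 mod 13 = [12, 3, 10, 4, 4].
  S_2 = Σ v_i α_i^2 r_i = 8·12·5 + 6·3·9 + 12·10·0 + 5·4·7 + 8·4·1 = 814 ≡ 8.
  S = (7, 2, 8) ≠ 0, so r is not a codeword (an error is present).
Step 3: locate the error. For a single error e at position i, S_ℓ = v_i·e·α_i^ℓ, so α_err = S_1/S_0.
  S_0^{−1} = 7^{−1} = 2 (mod 13), so α_err = 2·2 = 4 ≡ 4 = α_2. Error position i = 2.
  Consistency check: S_2/S_1 = 8·7 = 56 ≡ 4 = α_err ✓ (single-error assumption holds).
Step 4: error magnitude e = S_0/v_2 = S_0·∏_{j≠2}(α_2 − α_j) = 7·11 = 77 ≡ 12 (mod 13).
Step 5: correct position 2: c_2 = r_2 − e = 9 − 12 ≡ 10 (mod 13). Hence c = [5, 10, 0, 7, 1].
  Check: interpolating c through the α_i gives m(x) = 4 + 8·x (degree < 2) with m(α_i) = c_i for every i, so c is indeed a codeword.


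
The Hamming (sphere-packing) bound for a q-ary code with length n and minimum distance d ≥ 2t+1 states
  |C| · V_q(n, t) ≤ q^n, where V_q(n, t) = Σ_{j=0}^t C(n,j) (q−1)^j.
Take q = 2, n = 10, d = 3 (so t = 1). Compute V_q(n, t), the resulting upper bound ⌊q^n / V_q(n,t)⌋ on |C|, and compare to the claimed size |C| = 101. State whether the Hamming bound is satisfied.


V_q(n, t) = 11, q^n = 1024, Hamming bound = 93, |C| = 101 > bound (violated).

Step 1: Compute V_q(n, t) = Σ_{j=0}^1 C(n, j) (q−1)^j.
  j = 0: C(10,0)·(1)^0 = 1·1 = 1.
  j = 1: C(10,1)·(1)^1 = 10·1 = 10.
  V_q(n, t) = 1 + 10 = 11.
Step 2: q^n = 2^10 = 1024.
Step 3: Hamming bound ⌊q^n / V_q(n,t)⌋ = ⌊1024/11⌋ = 93.
Step 4: Compare |C| = 101 to 93: violated.
The claimed |C| lies above the Hamming bound, so no 2-ary code of length 10 with d ≥ 3 can have 101 codewords.


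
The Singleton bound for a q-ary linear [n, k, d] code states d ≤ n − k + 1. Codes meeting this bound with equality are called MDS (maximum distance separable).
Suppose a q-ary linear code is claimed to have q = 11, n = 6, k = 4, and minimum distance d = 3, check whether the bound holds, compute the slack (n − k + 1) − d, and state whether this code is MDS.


Singleton RHS = n − k + 1 = 3, slack = 0, bound satisfied, MDS.

Singleton bound: d ≤ n − k + 1.
Here n = 6, k = 4, so n − k + 1 = 3.
Given d = 3, check d ≤ 3: YES.
Slack = (n − k + 1) − d = 0.
The code is MDS (slack = 0).
Description: the claimed parameters are [6, 4, 3]_11; such a code would be MDS (meets Singleton bound).


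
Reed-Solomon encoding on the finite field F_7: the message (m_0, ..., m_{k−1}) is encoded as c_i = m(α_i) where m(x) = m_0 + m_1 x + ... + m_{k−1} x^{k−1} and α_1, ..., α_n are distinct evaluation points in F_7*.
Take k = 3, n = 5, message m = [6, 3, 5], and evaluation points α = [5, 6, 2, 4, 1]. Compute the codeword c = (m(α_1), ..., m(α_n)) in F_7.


c = [6, 1, 4, 0, 0]

Message polynomial: m(x) = 6 + 3·x + 5·x^2 (mod 7).
For each evaluation point α_i, compute m(α_i) mod 7:
  α_1 = 5: Horner steps 5 → 0 → 6, so m(5) = 6.
  α_2 = 6: Horner steps 5 → 5 → 1, so m(6) = 1.
  α_3 = 2: Horner steps 5 → 6 → 4, so m(2) = 4.
  α_4 = 4: Horner steps 5 → 2 → 0, so m(4) = 0.
  α_5 = 1: Horner steps 5 → 1 → 0, so m(1) = 0.
Codeword c = [6, 1, 4, 0, 0] ∈ F_7^5.


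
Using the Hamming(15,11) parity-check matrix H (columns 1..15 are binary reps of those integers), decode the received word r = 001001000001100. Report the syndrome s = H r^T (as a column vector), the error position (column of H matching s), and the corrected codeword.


s = (0, 1, 0, 0)^T, error position = 4, corrected codeword c = 001101000001100

Compute s = H r^T mod 2 one row at a time:
  s_1 = 0 + 0 + 0 + 0 + 1 + 1 + 0 + 0 = 2 ≡ 0 (mod 2).
  s_2 = 0 + 0 + 1 + 0 + 1 + 1 + 0 + 0 = 3 ≡ 1 (mod 2).
  s_3 = 0 + 1 + 1 + 0 + 0 + 0 + 0 + 0 = 2 ≡ 0 (mod 2).
  s_4 = 0 + 1 + 0 + 0 + 0 + 0 + 1 + 0 = 2 ≡ 0 (mod 2).
s = (0, 1, 0, 0)^T — this equals column 4 of H (binary 0100), so error is at position 4.
Correct: flip bit 4 of r = 001001000001100 to get c = 001101000001100.


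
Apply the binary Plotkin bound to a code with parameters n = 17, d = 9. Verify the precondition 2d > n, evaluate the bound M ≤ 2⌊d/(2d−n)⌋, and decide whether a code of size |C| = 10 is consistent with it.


Plotkin bound M ≤ 18; given |C| = 10 ≤ bound (satisfied).

Check applicability: 2d = 18, n = 17.
2d − n = 1 > 0, so Plotkin applies.
Compute d/(2d−n) = 9/1 ≈ 9.0000.
⌊d/(2d−n)⌋ = 9.
Plotkin bound: M ≤ 2·9 = 18.
Given |C| = 10, check: satisfied.
This |C| is below the Plotkin bound.


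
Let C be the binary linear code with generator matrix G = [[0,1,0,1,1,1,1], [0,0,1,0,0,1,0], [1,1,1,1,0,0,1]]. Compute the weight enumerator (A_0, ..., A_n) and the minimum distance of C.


Weight distribution: A_0 = 1, A_2 = 2, A_4 = 1, A_5 = 4. Minimum distance d = 2.

Enumerate all 2^3 = 8 messages m ∈ F_2^3.
For each, compute codeword c = mG in F_2^7, then tally its weight.
  m = 000 → c = 0000000, weight = 0.
  m = 100 → c = 0101111, weight = 5.
  m = 010 → c = 0010010, weight = 2.
  m = 110 → c = 0111101, weight = 5.
  m = 001 → c = 1111001, weight = 5.
  m = 101 → c = 1010110, weight = 4.
  m = 011 → c = 1101011, weight = 5.
  m = 111 → c = 1000100, weight = 2.
Tally weights:
  weight 0: 1 codewords.
  weight 2: 2 codewords.
  weight 4: 1 codewords.
  weight 5: 4 codewords.
Minimum distance d = smallest w > 0 with A_w > 0 = 2.
Sanity: Σ A_w = 8 = 2^3 = 8 ✓.


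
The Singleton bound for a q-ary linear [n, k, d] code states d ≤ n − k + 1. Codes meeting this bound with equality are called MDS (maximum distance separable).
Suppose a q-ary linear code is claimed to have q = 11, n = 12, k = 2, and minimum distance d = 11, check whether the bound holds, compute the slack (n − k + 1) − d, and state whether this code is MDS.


Singleton RHS = n − k + 1 = 11, slack = 0, bound satisfied, MDS.

Singleton bound: d ≤ n − k + 1.
Here n = 12, k = 2, so n − k + 1 = 11.
Given d = 11, check d ≤ 11: YES.
Slack = (n − k + 1) − d = 0.
The code is MDS (slack = 0).
Description: the claimed parameters are [12, 2, 11]_11; such a code would be MDS (meets Singleton bound).


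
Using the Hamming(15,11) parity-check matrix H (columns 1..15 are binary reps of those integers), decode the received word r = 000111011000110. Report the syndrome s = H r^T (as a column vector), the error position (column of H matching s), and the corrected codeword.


s = (0, 1, 0, 1)^T, error position = 5, corrected codeword c = 000101011000110

Compute s = H r^T mod 2 one row at a time:
  s_1 = 1 + 1 + 0 + 0 + 0 + 1 + 1 + 0 = 4 ≡ 0 (mod 2).
  s_2 = 1 + 1 + 1 + 0 + 0 + 1 + 1 + 0 = 5 ≡ 1 (mod 2).
  s_3 = 0 + 0 + 1 + 0 + 0 + 0 + 1 + 0 = 2 ≡ 0 (mod 2).
  s_4 = 0 + 0 + 1 + 0 + 1 + 0 + 1 + 0 = 3 ≡ 1 (mod 2).
s = (0, 1, 0, 1)^T — this equals column 5 of H (binary 0101), so error is at position 5.
Correct: flip bit 5 of r = 000111011000110 to get c = 000101011000110.


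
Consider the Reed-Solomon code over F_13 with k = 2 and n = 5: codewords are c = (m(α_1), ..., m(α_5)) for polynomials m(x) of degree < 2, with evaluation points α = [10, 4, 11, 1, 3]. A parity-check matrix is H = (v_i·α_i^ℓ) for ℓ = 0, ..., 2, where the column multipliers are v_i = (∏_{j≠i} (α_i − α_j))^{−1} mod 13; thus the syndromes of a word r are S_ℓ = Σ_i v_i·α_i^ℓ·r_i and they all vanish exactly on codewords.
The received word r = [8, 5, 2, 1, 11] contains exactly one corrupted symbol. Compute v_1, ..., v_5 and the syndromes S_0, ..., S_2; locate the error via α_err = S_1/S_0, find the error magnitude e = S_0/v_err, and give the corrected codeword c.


S = (8, 8, 8), error at position 4, error magnitude e = 4, c = [8, 5, 2, 10, 11].

Step 1: column multipliers v_i = (∏_{j≠i}(α_i − α_j))^{−1} mod 13.
  i = 1 (α = 10): (10−4)(10−11)(10−1)(10−3) = 6·(−1)·9·7 = −378 ≡ 12, so v_1 = 12^{−1} = 12 (mod 13).
  i = 2 (α = 4): (4−10)(4−11)(4−1)(4−3) = (−6)·(−7)·3·1 = 126 ≡ 9, so v_2 = 9^{−1} = 3 (mod 13).
  i = 3 (α = 11): (11−10)(11−4)(11−1)(11−3) = 1·7·10·8 = 560 ≡ 1, so v_3 = 1^{−1} = 1 (mod 13).
  i = 4 (α = 1): (1−10)(1−4)(1−11)(1−3) = (−9)·(−3)·(−10)·(−2) = 540 ≡ 7, so v_4 = 7^{−1} = 2 (mod 13).
  i = 5 (α = 3): (3−10)(3−4)(3−11)(3−1) = (−7)·(−1)·(−8)·2 = −112 ≡ 5, so v_5 = 5^{−1} = 8 (mod 13).
  v = [12, 3, 1, 2, 8].
Step 2: syndromes of r = [8, 5, 2, 1, 11] (all sums mod 13).
  S_0 = Σ v_i r_i = 12·8 + 3·5 + 1·2 + 2·1 + 8·11 = 203 ≡ 8.
  S_1 = Σ v_i α_i r_i = 12·10·8 + 3·4·5 + 1·11·2 + 2·1·1 + 8·3·11 = 1308 ≡ 8.
  α_i^2 mod 13 = [9, 3, 4, 1, 9].
  S_2 = Σ v_i α_i^2 r_i = 12·9·8 + 3·3·5 + 1·4·2 + 2·1·1 + 8·9·11 = 1711 ≡ 8.
  S = (8, 8, 8) ≠ 0, so r is not a codeword (an error is present).
Step 3: locate the error. For a single error e at position i, S_ℓ = v_i·e·α_i^ℓ, so α_err = S_1/S_0.
  S_0^{−1} = 8^{−1} = 5 (mod 13), so α_err = 8·5 = 40 ≡ 1 = α_4. Error position i = 4.
  Consistency check: S_2/S_1 = 8·5 = 40 ≡ 1 = α_err ✓ (single-error assumption holds).
Step 4: error magnitude e = S_0/v_4 = S_0·∏_{j≠4}(α_4 − α_j) = 8·7 = 56 ≡ 4 (mod 13).
Step 5: correct position 4: c_4 = r_4 − e = 1 − 4 ≡ 10 (mod 13). Hence c = [8, 5, 2, 10, 11].
  Check: interpolating c through the α_i gives m(x) = 3 + 7·x (degree < 2) with m(α_i) = c_i for every i, so c is indeed a codeword.


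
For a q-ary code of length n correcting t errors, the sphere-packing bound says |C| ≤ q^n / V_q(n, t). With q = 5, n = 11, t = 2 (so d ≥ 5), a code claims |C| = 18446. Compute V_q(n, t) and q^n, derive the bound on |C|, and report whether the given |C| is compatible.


V_q(n, t) = 925, q^n = 48828125, Hamming bound = 52787, |C| = 18446 ≤ bound (satisfied).

Step 1: Compute V_q(n, t) = Σ_{j=0}^2 C(n, j) (q−1)^j.
  j = 0: C(11,0)·(4)^0 = 1·1 = 1.
  j = 1: C(11,1)·(4)^1 = 11·4 = 44.
  j = 2: C(11,2)·(4)^2 = 55·16 = 880.
  V_q(n, t) = 1 + 44 + 880 = 925.
Step 2: q^n = 5^11 = 48828125.
Step 3: Hamming bound ⌊q^n / V_q(n,t)⌋ = ⌊48828125/925⌋ = 52787.
Step 4: Compare |C| = 18446 to 52787: satisfied.
The claimed |C| lies below the Hamming bound.


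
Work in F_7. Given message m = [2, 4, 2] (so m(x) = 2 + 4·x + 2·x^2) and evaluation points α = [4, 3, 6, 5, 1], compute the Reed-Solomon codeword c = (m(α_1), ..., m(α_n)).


c = [1, 4, 0, 2, 1]

Message polynomial: m(x) = 2 + 4·x + 2·x^2 (mod 7).
For each evaluation point α_i, compute m(α_i) mod 7:
  α_1 = 4: Horner steps 2 → 5 → 1, so m(4) = 1.
  α_2 = 3: Horner steps 2 → 3 → 4, so m(3) = 4.
  α_3 = 6: Horner steps 2 → 2 → 0, so m(6) = 0.
  α_4 = 5: Horner steps 2 → 0 → 2, so m(5) = 2.
  α_5 = 1: Horner steps 2 → 6 → 1, so m(1) = 1.
Codeword c = [1, 4, 0, 2, 1] ∈ F_7^5.


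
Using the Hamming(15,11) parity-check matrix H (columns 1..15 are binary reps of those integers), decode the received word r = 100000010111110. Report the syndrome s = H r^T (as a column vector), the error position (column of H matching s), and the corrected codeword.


s = (0, 1, 1, 1)^T, error position = 7, corrected codeword c = 100000110111110

Compute s = H r^T mod 2 one row at a time:
  s_1 = 1 + 0 + 1 + 1 + 1 + 1 + 1 + 0 = 6 ≡ 0 (mod 2).
  s_2 = 0 + 0 + 0 + 0 + 1 + 1 + 1 + 0 = 3 ≡ 1 (mod 2).
  s_3 = 0 + 0 + 0 + 0 + 1 + 1 + 1 + 0 = 3 ≡ 1 (mod 2).
  s_4 = 1 + 0 + 0 + 0 + 0 + 1 + 1 + 0 = 3 ≡ 1 (mod 2).
s = (0, 1, 1, 1)^T — this equals column 7 of H (binary 0111), so error is at position 7.
Correct: flip bit 7 of r = 100000010111110 to get c = 100000110111110.


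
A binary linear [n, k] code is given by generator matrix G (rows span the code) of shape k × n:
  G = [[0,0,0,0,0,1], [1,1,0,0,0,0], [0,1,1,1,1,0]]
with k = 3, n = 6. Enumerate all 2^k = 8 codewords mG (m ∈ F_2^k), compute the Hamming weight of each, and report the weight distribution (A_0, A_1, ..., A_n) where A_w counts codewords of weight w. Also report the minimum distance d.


Weight distribution: A_0 = 1, A_1 = 1, A_2 = 1, A_3 = 1, A_4 = 2, A_5 = 2. Minimum distance d = 1.

Enumerate all 2^3 = 8 messages m ∈ F_2^3.
For each, compute codeword c = mG in F_2^6, then tally its weight.
  m = 000 → c = 000000, weight = 0.
  m = 100 → c = 000001, weight = 1.
  m = 010 → c = 110000, weight = 2.
  m = 110 → c = 110001, weight = 3.
  m = 001 → c = 011110, weight = 4.
  m = 101 → c = 011111, weight = 5.
  m = 011 → c = 101110, weight = 4.
  m = 111 → c = 101111, weight = 5.
Tally weights:
  weight 0: 1 codewords.
  weight 1: 1 codewords.
  weight 2: 1 codewords.
  weight 3: 1 codewords.
  weight 4: 2 codewords.
  weight 5: 2 codewords.
Minimum distance d = smallest w > 0 with A_w > 0 = 1.
Sanity: Σ A_w = 8 = 2^3 = 8 ✓.


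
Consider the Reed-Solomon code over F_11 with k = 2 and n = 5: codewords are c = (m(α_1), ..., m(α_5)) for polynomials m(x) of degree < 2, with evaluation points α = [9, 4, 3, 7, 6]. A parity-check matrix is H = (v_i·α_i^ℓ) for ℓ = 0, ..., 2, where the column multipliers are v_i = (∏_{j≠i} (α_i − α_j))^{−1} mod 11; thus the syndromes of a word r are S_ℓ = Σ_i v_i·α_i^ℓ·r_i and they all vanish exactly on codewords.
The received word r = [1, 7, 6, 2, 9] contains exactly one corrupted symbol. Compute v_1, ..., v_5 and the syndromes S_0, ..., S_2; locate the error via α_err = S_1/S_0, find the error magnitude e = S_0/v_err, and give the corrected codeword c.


S = (4, 6, 9), error at position 4, error magnitude e = 3, c = [1, 7, 6, 10, 9].

Step 1: column multipliers v_i = (∏_{j≠i}(α_i − α_j))^{−1} mod 11.
  i = 1 (α = 9): (9−4)(9−3)(9−7)(9−6) = 5·6·2·3 = 180 ≡ 4, so v_1 = 4^{−1} = 3 (mod 11).
  i = 2 (α = 4): (4−9)(4−3)(4−7)(4−6) = (−5)·1·(−3)·(−2) = −30 ≡ 3, so v_2 = 3^{−1} = 4 (mod 11).
  i = 3 (α = 3): (3−9)(3−4)(3−7)(3−6) = (−6)·(−1)·(−4)·(−3) = 72 ≡ 6, so v_3 = 6^{−1} = 2 (mod 11).
  i = 4 (α = 7): (7−9)(7−4)(7−3)(7−6) = (−2)·3·4·1 = −24 ≡ 9, so v_4 = 9^{−1} = 5 (mod 11).
  i = 5 (α = 6): (6−9)(6−4)(6−3)(6−7) = (−3)·2·3·(−1) = 18 ≡ 7, so v_5 = 7^{−1} = 8 (mod 11).
  v = [3, 4, 2, 5, 8].
Step 2: syndromes of r = [1, 7, 6, 2, 9] (all sums mod 11).
  S_0 = Σ v_i r_i = 3·1 + 4·7 + 2·6 + 5·2 + 8·9 = 125 ≡ 4.
  S_1 = Σ v_i α_i r_i = 3·9·1 + 4·4·7 + 2·3·6 + 5·7·2 + 8·6·9 = 677 ≡ 6.
  α_i^2 mod 11 = [4, 5, 9, 5, 3].
  S_2 = Σ v_i α_i^2 r_i = 3·4·1 + 4·5·7 + 2·9·6 + 5·5·2 + 8·3·9 = 526 ≡ 9.
  S = (4, 6, 9) ≠ 0, so r is not a codeword (an error is present).
Step 3: locate the error. For a single error e at position i, S_ℓ = v_i·e·α_i^ℓ, so α_err = S_1/S_0.
  S_0^{−1} = 4^{−1} = 3 (mod 11), so α_err = 6·3 = 18 ≡ 7 = α_4. Error position i = 4.
  Consistency check: S_2/S_1 = 9·2 = 18 ≡ 7 = α_err ✓ (single-error assumption holds).
Step 4: error magnitude e = S_0/v_4 = S_0·∏_{j≠4}(α_4 − α_j) = 4·9 = 36 ≡ 3 (mod 11).
Step 5: correct position 4: c_4 = r_4 − e = 2 − 3 ≡ 10 (mod 11). Hence c = [1, 7, 6, 10, 9].
  Check: interpolating c through the α_i gives m(x) = 3 + 1·x (degree < 2) with m(α_i) = c_i for every i, so c is indeed a codeword.


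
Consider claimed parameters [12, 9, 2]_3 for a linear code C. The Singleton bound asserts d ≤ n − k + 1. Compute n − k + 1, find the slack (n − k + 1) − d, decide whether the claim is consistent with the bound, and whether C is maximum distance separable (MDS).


Singleton RHS = n − k + 1 = 4, slack = 2, bound satisfied, not MDS.

Singleton bound: d ≤ n − k + 1.
Here n = 12, k = 9, so n − k + 1 = 4.
Given d = 2, check d ≤ 4: YES.
Slack = (n − k + 1) − d = 2.
The code is NOT MDS (slack = 2 > 0).
Description: the claimed parameters are [12, 9, 2]_3; such a code would be non-MDS.


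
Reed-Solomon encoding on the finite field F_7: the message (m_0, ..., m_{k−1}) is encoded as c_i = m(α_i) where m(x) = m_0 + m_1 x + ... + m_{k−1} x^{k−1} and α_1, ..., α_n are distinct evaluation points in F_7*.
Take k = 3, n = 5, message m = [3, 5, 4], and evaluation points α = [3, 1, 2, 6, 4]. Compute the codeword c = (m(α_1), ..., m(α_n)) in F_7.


c = [5, 5, 1, 2, 3]

Message polynomial: m(x) = 3 + 5·x + 4·x^2 (mod 7).
For each evaluation point α_i, compute m(α_i) mod 7:
  α_1 = 3: Horner steps 4 → 3 → 5, so m(3) = 5.
  α_2 = 1: Horner steps 4 → 2 → 5, so m(1) = 5.
  α_3 = 2: Horner steps 4 → 6 → 1, so m(2) = 1.
  α_4 = 6: Horner steps 4 → 1 → 2, so m(6) = 2.
  α_5 = 4: Horner steps 4 → 0 → 3, so m(4) = 3.
Codeword c = [5, 5, 1, 2, 3] ∈ F_7^5.


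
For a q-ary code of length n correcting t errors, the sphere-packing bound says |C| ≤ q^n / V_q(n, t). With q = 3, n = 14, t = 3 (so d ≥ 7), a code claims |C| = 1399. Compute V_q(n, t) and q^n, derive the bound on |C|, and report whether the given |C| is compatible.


V_q(n, t) = 3305, q^n = 4782969, Hamming bound = 1447, |C| = 1399 ≤ bound (satisfied).

Step 1: Compute V_q(n, t) = Σ_{j=0}^3 C(n, j) (q−1)^j.
  j = 0: C(14,0)·(2)^0 = 1·1 = 1.
  j = 1: C(14,1)·(2)^1 = 14·2 = 28.
  j = 2: C(14,2)·(2)^2 = 91·4 = 364.
  j = 3: C(14,3)·(2)^3 = 364·8 = 2912.
  V_q(n, t) = 1 + 28 + 364 + 2912 = 3305.
Step 2: q^n = 3^14 = 4782969.
Step 3: Hamming bound ⌊q^n / V_q(n,t)⌋ = ⌊4782969/3305⌋ = 1447.
Step 4: Compare |C| = 1399 to 1447: satisfied.
The claimed |C| lies below the Hamming bound.


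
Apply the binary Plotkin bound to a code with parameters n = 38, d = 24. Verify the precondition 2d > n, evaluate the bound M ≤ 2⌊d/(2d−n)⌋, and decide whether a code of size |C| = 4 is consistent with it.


Plotkin bound M ≤ 4; given |C| = 4 ≤ bound (satisfied).

Check applicability: 2d = 48, n = 38.
2d − n = 10 > 0, so Plotkin applies.
Compute d/(2d−n) = 24/10 ≈ 2.4000.
⌊d/(2d−n)⌋ = 2.
Plotkin bound: M ≤ 2·2 = 4.
Given |C| = 4, check: satisfied.
This |C| is at the Plotkin bound.


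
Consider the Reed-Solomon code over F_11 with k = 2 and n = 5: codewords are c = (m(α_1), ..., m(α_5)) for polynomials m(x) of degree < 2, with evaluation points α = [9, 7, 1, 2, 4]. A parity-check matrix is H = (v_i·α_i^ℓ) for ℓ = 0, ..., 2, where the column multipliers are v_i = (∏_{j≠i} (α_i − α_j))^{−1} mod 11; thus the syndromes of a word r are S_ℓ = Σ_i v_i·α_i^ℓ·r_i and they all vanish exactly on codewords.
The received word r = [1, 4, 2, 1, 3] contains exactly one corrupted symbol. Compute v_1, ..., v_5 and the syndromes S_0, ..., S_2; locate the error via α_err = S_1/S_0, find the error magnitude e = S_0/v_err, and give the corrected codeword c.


S = (4, 8, 5), error at position 4, error magnitude e = 6, c = [1, 4, 2, 6, 3].

Step 1: column multipliers v_i = (∏_{j≠i}(α_i − α_j))^{−1} mod 11.
  i = 1 (α = 9): (9−7)(9−1)(9−2)(9−4) = 2·8·7·5 = 560 ≡ 10, so v_1 = 10^{−1} = 10 (mod 11).
  i = 2 (α = 7): (7−9)(7−1)(7−2)(7−4) = (−2)·6·5·3 = −180 ≡ 7, so v_2 = 7^{−1} = 8 (mod 11).
  i = 3 (α = 1): (1−9)(1−7)(1−2)(1−4) = (−8)·(−6)·(−1)·(−3) = 144 ≡ 1, so v_3 = 1^{−1} = 1 (mod 11).
  i = 4 (α = 2): (2−9)(2−7)(2−1)(2−4) = (−7)·(−5)·1·(−2) = −70 ≡ 7, so v_4 = 7^{−1} = 8 (mod 11).
  i = 5 (α = 4): (4−9)(4−7)(4−1)(4−2) = (−5)·(−3)·3·2 = 90 ≡ 2, so v_5 = 2^{−1} = 6 (mod 11).
  v = [10, 8, 1, 8, 6].
Step 2: syndromes of r = [1, 4, 2, 1, 3] (all sums mod 11).
  S_0 = Σ v_i r_i = 10·1 + 8·4 + 1·2 + 8·1 + 6·3 = 70 ≡ 4.
  S_1 = Σ v_i α_i r_i = 10·9·1 + 8·7·4 + 1·1·2 + 8·2·1 + 6·4·3 = 404 ≡ 8.
  α_i^2 mod 11 = [4, 5, 1, 4, 5].
  S_2 = Σ v_i α_i^2 r_i = 10·4·1 + 8·5·4 + 1·1·2 + 8·4·1 + 6·5·3 = 324 ≡ 5.
  S = (4, 8, 5) ≠ 0, so r is not a codeword (an error is present).
Step 3: locate the error. For a single error e at position i, S_ℓ = v_i·e·α_i^ℓ, so α_err = S_1/S_0.
  S_0^{−1} = 4^{−1} = 3 (mod 11), so α_err = 8·3 = 24 ≡ 2 = α_4. Error position i = 4.
  Consistency check: S_2/S_1 = 5·7 = 35 ≡ 2 = α_err ✓ (single-error assumption holds).
Step 4: error magnitude e = S_0/v_4 = S_0·∏_{j≠4}(α_4 − α_j) = 4·7 = 28 ≡ 6 (mod 11).
Step 5: correct position 4: c_4 = r_4 − e = 1 − 6 ≡ 6 (mod 11). Hence c = [1, 4, 2, 6, 3].
  Check: interpolating c through the α_i gives m(x) = 9 + 4·x (degree < 2) with m(α_i) = c_i for every i, so c is indeed a codeword.
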